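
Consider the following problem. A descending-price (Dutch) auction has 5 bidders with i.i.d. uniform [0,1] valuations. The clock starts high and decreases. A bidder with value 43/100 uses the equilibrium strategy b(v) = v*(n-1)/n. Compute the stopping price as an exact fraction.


Step 1: Dutch auctions are strategically equivalent to first-price auctions
Step 2: The equilibrium bid is b(v) = v*(n-1)/n
Step 3: b = 43/100 * 4/5
Step 4: b = 43/125

43/125


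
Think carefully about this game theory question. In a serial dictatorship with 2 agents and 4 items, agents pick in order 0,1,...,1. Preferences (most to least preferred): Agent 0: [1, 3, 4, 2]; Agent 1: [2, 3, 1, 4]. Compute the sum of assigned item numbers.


Step 1: Agent 0 picks item 1
Step 2: Agent 1 picks item 2
Step 3: Sum = 1 + 2 = 3

3


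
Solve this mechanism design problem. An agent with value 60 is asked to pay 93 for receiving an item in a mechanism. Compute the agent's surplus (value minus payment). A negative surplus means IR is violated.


Step 1: Surplus = value - payment = 60 - 93 = -33
Step 2: IR is violated (surplus < 0)

-33


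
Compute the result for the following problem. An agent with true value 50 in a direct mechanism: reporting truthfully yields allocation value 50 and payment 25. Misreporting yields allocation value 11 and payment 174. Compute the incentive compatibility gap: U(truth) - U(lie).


Step 1: U(truth) = value - payment = 50 - 25 = 25
Step 2: U(lie) = allocation - payment = 11 - 174 = -163
Step 3: IC gap = 25 - (-163) = 188

188


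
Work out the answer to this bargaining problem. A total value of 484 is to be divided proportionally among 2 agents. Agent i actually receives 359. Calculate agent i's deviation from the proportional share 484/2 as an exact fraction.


Step 1: Proportional share = 484/2 = 242
Step 2: Agent's actual allocation = 359
Step 3: Excess = 359 - 242 = 117

117


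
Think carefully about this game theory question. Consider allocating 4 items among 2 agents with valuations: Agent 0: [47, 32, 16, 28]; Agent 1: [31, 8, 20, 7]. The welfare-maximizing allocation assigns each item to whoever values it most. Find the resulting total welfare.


Step 1: For each item, find the maximum value among all agents.
Step 2: Item 0 -> Agent 0 (value 47)
Step 3: Item 1 -> Agent 0 (value 32)
Step 4: Item 2 -> Agent 1 (value 20)
Step 5: Item 3 -> Agent 0 (value 28)
Step 6: Total welfare = 47 + 32 + 20 + 28 = 127

127


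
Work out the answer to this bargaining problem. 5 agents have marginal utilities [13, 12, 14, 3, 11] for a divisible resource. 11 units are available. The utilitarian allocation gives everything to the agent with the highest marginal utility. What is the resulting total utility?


Step 1: The marginal utilities are [13, 12, 14, 3, 11]
Step 2: The highest marginal utility is 14
Step 3: All 11 units go to that agent
Step 4: Total utility = 14 * 11 = 154

154


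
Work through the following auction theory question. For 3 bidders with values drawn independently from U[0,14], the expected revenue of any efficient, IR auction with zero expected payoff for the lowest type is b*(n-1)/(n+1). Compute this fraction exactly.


Step 1: By Revenue Equivalence, expected revenue = b*(n-1)/(n+1)
Step 2: Substituting n = 3, b = 14
Step 3: Revenue = 14*(3-1)/(3+1) = 14*2/4
Step 4: Revenue = 28/4 = 7

7


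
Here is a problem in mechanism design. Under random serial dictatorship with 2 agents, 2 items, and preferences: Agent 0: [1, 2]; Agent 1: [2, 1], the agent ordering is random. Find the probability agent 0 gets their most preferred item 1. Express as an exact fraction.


Step 1: Agent 0 wants item 1
Step 2: There are 2 possible orderings of agents
Step 3: In 2 orderings, agent 0 gets item 1
Step 4: Probability = 2/2 = 1

1


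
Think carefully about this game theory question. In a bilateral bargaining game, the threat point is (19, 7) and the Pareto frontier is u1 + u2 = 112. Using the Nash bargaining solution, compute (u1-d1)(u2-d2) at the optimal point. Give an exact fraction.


Step 1: The Nash solution splits surplus symmetrically above the disagreement point
Step 2: u1 = (total + d1 - d2)/2 = (112 + 19 - 7)/2 = 62
Step 3: u2 = (total - d1 + d2)/2 = (112 - 19 + 7)/2 = 50
Step 4: Nash product = (62 - 19) * (50 - 7)
Step 5: = 43 * 43 = 1849

1849


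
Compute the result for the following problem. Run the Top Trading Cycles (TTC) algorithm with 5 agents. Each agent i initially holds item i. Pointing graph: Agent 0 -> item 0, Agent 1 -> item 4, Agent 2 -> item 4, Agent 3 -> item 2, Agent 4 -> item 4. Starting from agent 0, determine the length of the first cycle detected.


Step 1: Trace the pointer graph from agent 0: 0 -> 0
Step 2: A cycle is detected when we revisit agent 0
Step 3: The cycle is: 0 -> 0
Step 4: Cycle length = 1

1


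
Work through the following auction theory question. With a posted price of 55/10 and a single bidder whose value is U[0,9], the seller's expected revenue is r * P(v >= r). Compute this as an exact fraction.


Step 1: Posted price r = 11/2, value support [0,9]
Step 2: P(v >= r) = (9 - 11/2)/9 = 7/18
Step 3: Expected revenue = r * P(v >= r) = 11/2 * 7/18
Step 4: Revenue = 77/36

77/36


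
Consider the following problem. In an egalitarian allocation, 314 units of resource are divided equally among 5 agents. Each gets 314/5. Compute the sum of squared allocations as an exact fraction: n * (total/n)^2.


Step 1: Each agent's share = 314/5
Step 2: Square of each share = (314/5)^2 = 98596/25
Step 3: Sum of squares = 5 * 98596/25 = 98596/5

98596/5


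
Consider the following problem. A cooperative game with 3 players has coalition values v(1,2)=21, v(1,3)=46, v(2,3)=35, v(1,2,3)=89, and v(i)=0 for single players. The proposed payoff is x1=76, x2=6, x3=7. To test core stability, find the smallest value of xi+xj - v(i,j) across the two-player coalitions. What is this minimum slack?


Step 1: Slack for coalition (1,2): x1+x2 - v12 = 82 - 21 = 61
Step 2: Slack for coalition (1,3): x1+x3 - v13 = 83 - 46 = 37
Step 3: Slack for coalition (2,3): x2+x3 - v23 = 13 - 35 = -22
Step 4: Minimum slack = min(61, 37, -22) = -22, attained by (2,3); coalition (2,3) can block (slack < 0), so the allocation is not in the core

-22


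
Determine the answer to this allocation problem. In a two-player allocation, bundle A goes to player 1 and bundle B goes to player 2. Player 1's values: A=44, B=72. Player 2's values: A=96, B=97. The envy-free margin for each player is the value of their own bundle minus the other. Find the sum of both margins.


Step 1: Player 1's margin = v1(A) - v1(B) = 44 - 72 = -28
Step 2: Player 2's margin = v2(B) - v2(A) = 97 - 96 = 1
Step 3: Total margin = -28 + 1 = -27

-27


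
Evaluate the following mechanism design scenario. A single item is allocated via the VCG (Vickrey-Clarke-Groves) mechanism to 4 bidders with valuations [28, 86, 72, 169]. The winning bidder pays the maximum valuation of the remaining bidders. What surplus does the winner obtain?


Step 1: The winner is the agent with the highest value: agent 3 with value 169
Step 2: Values of other agents: [28, 86, 72]
Step 3: VCG payment = max of others' values = 86
Step 4: Surplus = 169 - 86 = 83

83


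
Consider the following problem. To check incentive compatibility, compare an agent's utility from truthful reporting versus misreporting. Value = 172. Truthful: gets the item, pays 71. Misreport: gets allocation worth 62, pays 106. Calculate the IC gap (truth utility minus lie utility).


Step 1: U(truth) = value - payment = 172 - 71 = 101
Step 2: U(lie) = allocation - payment = 62 - 106 = -44
Step 3: IC gap = 101 - (-44) = 145

145


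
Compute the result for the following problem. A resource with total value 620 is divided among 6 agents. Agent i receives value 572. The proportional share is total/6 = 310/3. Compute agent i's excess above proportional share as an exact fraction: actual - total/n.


Step 1: Proportional share = 620/6 = 310/3
Step 2: Agent's actual allocation = 572
Step 3: Excess = 572 - 310/3 = 1406/3

1406/3


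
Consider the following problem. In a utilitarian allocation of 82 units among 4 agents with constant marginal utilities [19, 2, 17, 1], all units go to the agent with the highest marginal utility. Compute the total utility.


Step 1: The marginal utilities are [19, 2, 17, 1]
Step 2: The highest marginal utility is 19
Step 3: All 82 units go to that agent
Step 4: Total utility = 19 * 82 = 1558

1558


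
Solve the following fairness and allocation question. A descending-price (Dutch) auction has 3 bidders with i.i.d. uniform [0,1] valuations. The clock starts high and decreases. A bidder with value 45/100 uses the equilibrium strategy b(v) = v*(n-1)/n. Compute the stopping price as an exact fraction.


Step 1: Dutch auctions are strategically equivalent to first-price auctions
Step 2: The equilibrium bid is b(v) = v*(n-1)/n
Step 3: b = 9/20 * 2/3
Step 4: b = 3/10

3/10


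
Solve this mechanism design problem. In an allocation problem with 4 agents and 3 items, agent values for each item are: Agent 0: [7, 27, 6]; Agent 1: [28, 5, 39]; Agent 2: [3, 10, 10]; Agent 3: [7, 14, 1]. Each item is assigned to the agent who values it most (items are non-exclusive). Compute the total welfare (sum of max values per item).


Step 1: For each item, find the maximum value among all agents.
Step 2: Item 0 -> Agent 1 (value 28)
Step 3: Item 1 -> Agent 0 (value 27)
Step 4: Item 2 -> Agent 1 (value 39)
Step 5: Total welfare = 28 + 27 + 39 = 94

94


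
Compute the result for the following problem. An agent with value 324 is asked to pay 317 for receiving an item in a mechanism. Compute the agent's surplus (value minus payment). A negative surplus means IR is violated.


Step 1: Surplus = value - payment = 324 - 317 = 7
Step 2: IR is satisfied (surplus >= 0)

7


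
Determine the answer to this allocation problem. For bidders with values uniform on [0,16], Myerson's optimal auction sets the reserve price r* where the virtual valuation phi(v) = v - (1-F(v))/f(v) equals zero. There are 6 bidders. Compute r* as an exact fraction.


Step 1: For U[0,16], F(v) = v/16 and f(v) = 1/16
Step 2: phi(v) = v - (1 - v/16)/(1/16) = v - (16 - v) = 2v - 16
Step 3: Set phi(r*) = 0: 2r* - 16 = 0
Step 4: r* = 16/2 = 8 (the number of bidders n = 6 does not enter)

8


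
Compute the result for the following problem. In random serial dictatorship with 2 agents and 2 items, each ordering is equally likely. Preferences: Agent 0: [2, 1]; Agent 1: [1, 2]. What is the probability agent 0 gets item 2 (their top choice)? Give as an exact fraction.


Step 1: Agent 0 wants item 2
Step 2: There are 2 possible orderings of agents
Step 3: In 2 orderings, agent 0 gets item 2
Step 4: Probability = 2/2 = 1

1


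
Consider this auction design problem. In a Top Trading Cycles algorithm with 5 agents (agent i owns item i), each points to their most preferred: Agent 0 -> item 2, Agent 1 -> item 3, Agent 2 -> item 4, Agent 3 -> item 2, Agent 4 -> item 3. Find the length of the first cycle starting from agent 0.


Step 1: Trace the pointer graph from agent 0: 0 -> 2 -> 4 -> 3 -> 2
Step 2: A cycle is detected when we revisit agent 2
Step 3: The cycle is: 2 -> 4 -> 3 -> 2
Step 4: Cycle length = 3

3


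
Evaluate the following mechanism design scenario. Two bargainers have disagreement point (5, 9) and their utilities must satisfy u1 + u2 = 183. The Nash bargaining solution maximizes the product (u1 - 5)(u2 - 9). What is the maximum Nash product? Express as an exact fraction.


Step 1: The Nash solution splits surplus symmetrically above the disagreement point
Step 2: u1 = (total + d1 - d2)/2 = (183 + 5 - 9)/2 = 179/2
Step 3: u2 = (total - d1 + d2)/2 = (183 - 5 + 9)/2 = 187/2
Step 4: Nash product = (179/2 - 5) * (187/2 - 9)
Step 5: = 169/2 * 169/2 = 28561/4

28561/4


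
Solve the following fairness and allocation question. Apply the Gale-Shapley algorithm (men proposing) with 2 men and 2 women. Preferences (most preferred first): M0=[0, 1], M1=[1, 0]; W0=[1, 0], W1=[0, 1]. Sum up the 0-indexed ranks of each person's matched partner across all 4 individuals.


Step 1: Run Gale-Shapley (men propose, women hold best offer):
  M0 proposes to W0; she accepts
  M1 proposes to W1; she accepts
Step 2: Final matching: W0-M0, W1-M1
Step 3: 0-indexed ranks (man's rank of his match, then woman's): 0 + 1 + 0 + 1
Step 4: Total rank sum = 2

2


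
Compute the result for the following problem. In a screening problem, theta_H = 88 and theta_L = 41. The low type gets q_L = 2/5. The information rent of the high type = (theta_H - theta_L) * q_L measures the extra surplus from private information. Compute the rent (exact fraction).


Step 1: theta_H - theta_L = 88 - 41 = 47
Step 2: Information rent = (theta_H - theta_L) * q_L
Step 3: = 47 * 2/5
Step 4: = 94/5

94/5


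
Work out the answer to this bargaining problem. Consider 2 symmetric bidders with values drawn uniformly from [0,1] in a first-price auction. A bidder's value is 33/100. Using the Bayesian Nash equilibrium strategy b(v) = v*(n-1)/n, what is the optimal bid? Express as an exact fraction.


Step 1: The symmetric BNE bidding function is b(v) = v * (n-1) / n
Step 2: Substitute v = 33/100 and n = 2
Step 3: b = 33/100 * 1/2
Step 4: b = 33/200

33/200


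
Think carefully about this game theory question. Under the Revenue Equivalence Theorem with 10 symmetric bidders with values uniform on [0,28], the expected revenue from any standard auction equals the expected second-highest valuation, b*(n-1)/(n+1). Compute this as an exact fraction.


Step 1: By Revenue Equivalence, expected revenue = b*(n-1)/(n+1)
Step 2: Substituting n = 10, b = 28
Step 3: Revenue = 28*(10-1)/(10+1) = 28*9/11
Step 4: Revenue = 252/11

252/11


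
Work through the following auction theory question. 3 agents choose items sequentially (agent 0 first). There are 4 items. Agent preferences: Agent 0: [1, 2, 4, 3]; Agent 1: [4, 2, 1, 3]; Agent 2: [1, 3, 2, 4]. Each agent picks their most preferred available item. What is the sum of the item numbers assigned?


Step 1: Agent 0 picks item 1
Step 2: Agent 1 picks item 4
Step 3: Agent 2 picks item 3
Step 4: Sum = 1 + 4 + 3 = 8

8


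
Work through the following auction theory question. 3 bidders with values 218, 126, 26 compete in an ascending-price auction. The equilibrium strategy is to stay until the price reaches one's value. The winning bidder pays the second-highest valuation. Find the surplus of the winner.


Step 1: Identify the highest value: 218
Step 2: Identify the second-highest value: 126
Step 3: The final price = second-highest value = 126
Step 4: Surplus = 218 - 126 = 92

92


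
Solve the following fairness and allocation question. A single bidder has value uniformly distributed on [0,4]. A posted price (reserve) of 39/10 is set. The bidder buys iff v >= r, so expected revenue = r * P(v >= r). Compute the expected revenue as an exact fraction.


Step 1: Posted price r = 39/10, value support [0,4]
Step 2: P(v >= r) = (4 - 39/10)/4 = 1/40
Step 3: Expected revenue = r * P(v >= r) = 39/10 * 1/40
Step 4: Revenue = 39/400

39/400


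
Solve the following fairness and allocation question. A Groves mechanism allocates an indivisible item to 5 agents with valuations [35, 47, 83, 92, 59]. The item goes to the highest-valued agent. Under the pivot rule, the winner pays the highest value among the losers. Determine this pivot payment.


Step 1: The efficient winner is agent 3 with value 92
Step 2: Other agents' values: [35, 47, 83, 59]
Step 3: Pivot payment = max(others) = 83
Step 4: The winner pays 83

83


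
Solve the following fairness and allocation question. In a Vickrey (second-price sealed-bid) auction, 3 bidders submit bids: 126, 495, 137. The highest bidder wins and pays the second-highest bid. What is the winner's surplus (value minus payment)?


Step 1: Sort bids in descending order: 495, 137, 126
Step 2: The winning bid is the highest: 495
Step 3: The payment equals the second-highest bid: 137
Step 4: Surplus = winner's bid - payment = 495 - 137 = 358

358


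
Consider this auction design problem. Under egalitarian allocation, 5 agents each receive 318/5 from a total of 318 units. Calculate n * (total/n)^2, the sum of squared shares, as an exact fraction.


Step 1: Each agent's share = 318/5
Step 2: Square of each share = (318/5)^2 = 101124/25
Step 3: Sum of squares = 5 * 101124/25 = 101124/5

101124/5


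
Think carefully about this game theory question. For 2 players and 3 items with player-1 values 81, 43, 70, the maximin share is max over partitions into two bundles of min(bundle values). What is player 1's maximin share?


Step 1: Item values = 81, 43, 70
Step 2: Enumerate all 2-bundle partitions and take the smaller bundle:
  Partition 1: {81} vs {43,70} -> bundles 81, 113; min = 81
  Partition 2: {43} vs {81,70} -> bundles 43, 151; min = 43
  Partition 3: {70} vs {81,43} -> bundles 70, 124; min = 70
Step 3: MMS = max(81, 43, 70) = 81

81


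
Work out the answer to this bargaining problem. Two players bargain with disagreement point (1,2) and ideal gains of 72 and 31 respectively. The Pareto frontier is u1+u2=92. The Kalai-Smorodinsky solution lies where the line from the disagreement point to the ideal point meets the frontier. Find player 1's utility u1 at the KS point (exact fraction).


Step 1: At the KS point, (u1-d1)/r1 = (u2-d2)/r2 = t and u1+u2 = 92
Step 2: u1 = d1 + r1*t and u2 = d2 + r2*t, so (d1 + r1*t) + (d2 + r2*t) = 92
Step 3: t = (92 - 1 - 2)/(72 + 31) = 89/103
Step 4: u1 = d1 + r1*t = 1 + 72 * 89/103 = 6511/103
Step 5: (Check: u2 = d2 + r2*t = 2965/103; u1+u2 = 6511/103 + 2965/103 = 92, on the frontier.)

6511/103


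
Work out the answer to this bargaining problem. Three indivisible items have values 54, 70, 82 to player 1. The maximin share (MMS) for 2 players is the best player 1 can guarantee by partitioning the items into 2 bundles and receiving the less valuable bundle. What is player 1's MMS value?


Step 1: Item values = 54, 70, 82
Step 2: Enumerate all 2-bundle partitions and take the smaller bundle:
  Partition 1: {54} vs {70,82} -> bundles 54, 152; min = 54
  Partition 2: {70} vs {54,82} -> bundles 70, 136; min = 70
  Partition 3: {82} vs {54,70} -> bundles 82, 124; min = 82
Step 3: MMS = max(54, 70, 82) = 82

82


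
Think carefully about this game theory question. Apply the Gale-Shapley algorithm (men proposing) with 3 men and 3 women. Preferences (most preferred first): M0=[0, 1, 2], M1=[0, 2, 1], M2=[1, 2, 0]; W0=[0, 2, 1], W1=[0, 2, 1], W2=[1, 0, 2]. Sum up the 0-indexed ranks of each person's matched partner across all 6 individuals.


Step 1: Run Gale-Shapley (men propose, women hold best offer):
  M0 proposes to W0; she accepts
  M1 proposes to W0; rejected
  M1 proposes to W2; she accepts
  M2 proposes to W1; she accepts
Step 2: Final matching: W0-M0, W1-M2, W2-M1
Step 3: 0-indexed ranks (man's rank of his match, then woman's): 0 + 0 + 0 + 1 + 1 + 0
Step 4: Total rank sum = 2

2


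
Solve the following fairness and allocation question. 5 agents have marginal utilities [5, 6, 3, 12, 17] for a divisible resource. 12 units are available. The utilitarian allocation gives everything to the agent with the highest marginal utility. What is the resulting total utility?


Step 1: The marginal utilities are [5, 6, 3, 12, 17]
Step 2: The highest marginal utility is 17
Step 3: All 12 units go to that agent
Step 4: Total utility = 17 * 12 = 204

204


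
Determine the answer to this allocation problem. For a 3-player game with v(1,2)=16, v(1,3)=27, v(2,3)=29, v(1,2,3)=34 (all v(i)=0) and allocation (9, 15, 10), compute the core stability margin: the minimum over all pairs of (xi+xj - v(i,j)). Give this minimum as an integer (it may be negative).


Step 1: Slack for coalition (1,2): x1+x2 - v12 = 24 - 16 = 8
Step 2: Slack for coalition (1,3): x1+x3 - v13 = 19 - 27 = -8
Step 3: Slack for coalition (2,3): x2+x3 - v23 = 25 - 29 = -4
Step 4: Minimum slack = min(8, -8, -4) = -8, attained by (1,3); coalition (1,3) can block (slack < 0), so the allocation is not in the core

-8


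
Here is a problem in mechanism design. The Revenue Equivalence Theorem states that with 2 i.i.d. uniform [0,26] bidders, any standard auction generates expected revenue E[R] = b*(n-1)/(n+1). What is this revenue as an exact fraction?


Step 1: By Revenue Equivalence, expected revenue = b*(n-1)/(n+1)
Step 2: Substituting n = 2, b = 26
Step 3: Revenue = 26*(2-1)/(2+1) = 26*1/3
Step 4: Revenue = 26/3

26/3


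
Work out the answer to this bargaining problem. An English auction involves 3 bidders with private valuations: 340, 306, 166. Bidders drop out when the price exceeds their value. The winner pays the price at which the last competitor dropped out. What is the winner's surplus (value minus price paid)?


Step 1: Identify the highest value: 340
Step 2: Identify the second-highest value: 306
Step 3: The final price = second-highest value = 306
Step 4: Surplus = 340 - 306 = 34

34


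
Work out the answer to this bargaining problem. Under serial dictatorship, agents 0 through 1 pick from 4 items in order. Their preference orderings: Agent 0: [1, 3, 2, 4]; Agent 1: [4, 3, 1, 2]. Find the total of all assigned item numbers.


Step 1: Agent 0 picks item 1
Step 2: Agent 1 picks item 4
Step 3: Sum = 1 + 4 = 5

5


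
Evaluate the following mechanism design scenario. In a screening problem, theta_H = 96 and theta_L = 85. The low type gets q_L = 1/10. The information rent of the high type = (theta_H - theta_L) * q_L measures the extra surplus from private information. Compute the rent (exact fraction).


Step 1: theta_H - theta_L = 96 - 85 = 11
Step 2: Information rent = (theta_H - theta_L) * q_L
Step 3: = 11 * 1/10
Step 4: = 11/10

11/10


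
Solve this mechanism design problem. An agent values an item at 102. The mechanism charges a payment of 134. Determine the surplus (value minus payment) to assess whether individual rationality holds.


Step 1: Surplus = value - payment = 102 - 134 = -32
Step 2: IR is violated (surplus < 0)

-32


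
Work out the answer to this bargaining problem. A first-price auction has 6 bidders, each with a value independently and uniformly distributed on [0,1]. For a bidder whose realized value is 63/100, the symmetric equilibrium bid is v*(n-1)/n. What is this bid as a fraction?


Step 1: The symmetric BNE bidding function is b(v) = v * (n-1) / n
Step 2: Substitute v = 63/100 and n = 6
Step 3: b = 63/100 * 5/6
Step 4: b = 21/40

21/40


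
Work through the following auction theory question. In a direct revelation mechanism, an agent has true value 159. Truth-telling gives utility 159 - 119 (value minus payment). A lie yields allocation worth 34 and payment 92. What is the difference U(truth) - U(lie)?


Step 1: U(truth) = value - payment = 159 - 119 = 40
Step 2: U(lie) = allocation - payment = 34 - 92 = -58
Step 3: IC gap = 40 - (-58) = 98

98


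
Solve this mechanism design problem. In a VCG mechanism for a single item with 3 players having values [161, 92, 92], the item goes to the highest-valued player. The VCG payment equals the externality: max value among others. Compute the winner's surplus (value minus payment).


Step 1: The winner is the agent with the highest value: agent 0 with value 161
Step 2: Values of other agents: [92, 92]
Step 3: VCG payment = max of others' values = 92
Step 4: Surplus = 161 - 92 = 69

69


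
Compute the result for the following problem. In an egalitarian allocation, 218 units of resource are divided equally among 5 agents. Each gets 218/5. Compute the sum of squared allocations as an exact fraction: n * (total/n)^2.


Step 1: Each agent's share = 218/5
Step 2: Square of each share = (218/5)^2 = 47524/25
Step 3: Sum of squares = 5 * 47524/25 = 47524/5

47524/5


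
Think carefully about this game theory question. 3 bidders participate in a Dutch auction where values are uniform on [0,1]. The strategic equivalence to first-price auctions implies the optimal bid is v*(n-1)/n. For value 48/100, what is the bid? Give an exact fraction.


Step 1: Dutch auctions are strategically equivalent to first-price auctions
Step 2: The equilibrium bid is b(v) = v*(n-1)/n
Step 3: b = 12/25 * 2/3
Step 4: b = 8/25

8/25


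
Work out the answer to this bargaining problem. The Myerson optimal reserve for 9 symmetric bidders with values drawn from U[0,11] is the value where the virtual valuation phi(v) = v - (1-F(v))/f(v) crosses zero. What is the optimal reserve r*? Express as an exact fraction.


Step 1: For U[0,11], F(v) = v/11 and f(v) = 1/11
Step 2: phi(v) = v - (1 - v/11)/(1/11) = v - (11 - v) = 2v - 11
Step 3: Set phi(r*) = 0: 2r* - 11 = 0
Step 4: r* = 11/2 (the number of bidders n = 9 does not enter)

11/2


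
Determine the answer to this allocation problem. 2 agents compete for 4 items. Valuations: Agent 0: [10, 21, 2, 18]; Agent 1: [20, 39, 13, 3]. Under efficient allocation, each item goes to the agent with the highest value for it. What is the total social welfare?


Step 1: For each item, find the maximum value among all agents.
Step 2: Item 0 -> Agent 1 (value 20)
Step 3: Item 1 -> Agent 1 (value 39)
Step 4: Item 2 -> Agent 1 (value 13)
Step 5: Item 3 -> Agent 0 (value 18)
Step 6: Total welfare = 20 + 39 + 13 + 18 = 90

90


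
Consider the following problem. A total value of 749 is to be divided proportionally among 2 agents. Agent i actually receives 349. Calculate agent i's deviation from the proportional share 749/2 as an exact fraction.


Step 1: Proportional share = 749/2
Step 2: Agent's actual allocation = 349
Step 3: Excess = 349 - 749/2 = -51/2

-51/2


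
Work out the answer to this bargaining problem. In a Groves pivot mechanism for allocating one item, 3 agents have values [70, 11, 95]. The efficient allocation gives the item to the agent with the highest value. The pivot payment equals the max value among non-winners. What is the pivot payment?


Step 1: The efficient winner is agent 2 with value 95
Step 2: Other agents' values: [70, 11]
Step 3: Pivot payment = max(others) = 70
Step 4: The winner pays 70

70


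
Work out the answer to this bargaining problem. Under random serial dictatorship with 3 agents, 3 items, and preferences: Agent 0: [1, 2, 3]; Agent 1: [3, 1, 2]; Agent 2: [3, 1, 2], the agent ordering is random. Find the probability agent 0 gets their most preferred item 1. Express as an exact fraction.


Step 1: Agent 0 wants item 1
Step 2: There are 6 possible orderings of agents
Step 3: In 4 orderings, agent 0 gets item 1
Step 4: Probability = 4/6 = 2/3

2/3


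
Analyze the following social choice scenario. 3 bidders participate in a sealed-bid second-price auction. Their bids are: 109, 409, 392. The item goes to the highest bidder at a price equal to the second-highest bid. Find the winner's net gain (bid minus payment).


Step 1: Sort bids in descending order: 409, 392, 109
Step 2: The winning bid is the highest: 409
Step 3: The payment equals the second-highest bid: 392
Step 4: Surplus = winner's bid - payment = 409 - 392 = 17

17


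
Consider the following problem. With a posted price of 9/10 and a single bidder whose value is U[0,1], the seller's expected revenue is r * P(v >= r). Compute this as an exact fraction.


Step 1: Posted price r = 9/10, value support [0,1]
Step 2: P(v >= r) = (1 - 9/10)/1 = 1/10
Step 3: Expected revenue = r * P(v >= r) = 9/10 * 1/10
Step 4: Revenue = 9/100

9/100


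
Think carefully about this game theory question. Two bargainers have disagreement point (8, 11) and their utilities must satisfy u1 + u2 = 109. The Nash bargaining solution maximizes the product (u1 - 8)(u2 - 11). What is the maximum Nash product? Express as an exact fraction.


Step 1: The Nash solution splits surplus symmetrically above the disagreement point
Step 2: u1 = (total + d1 - d2)/2 = (109 + 8 - 11)/2 = 53
Step 3: u2 = (total - d1 + d2)/2 = (109 - 8 + 11)/2 = 56
Step 4: Nash product = (53 - 8) * (56 - 11)
Step 5: = 45 * 45 = 2025

2025


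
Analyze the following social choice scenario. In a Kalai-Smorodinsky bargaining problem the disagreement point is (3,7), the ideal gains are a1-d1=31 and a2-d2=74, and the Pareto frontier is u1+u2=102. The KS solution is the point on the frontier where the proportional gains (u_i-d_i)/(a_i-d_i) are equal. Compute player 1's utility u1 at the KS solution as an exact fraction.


Step 1: At the KS point, (u1-d1)/r1 = (u2-d2)/r2 = t and u1+u2 = 102
Step 2: u1 = d1 + r1*t and u2 = d2 + r2*t, so (d1 + r1*t) + (d2 + r2*t) = 102
Step 3: t = (102 - 3 - 7)/(31 + 74) = 92/105
Step 4: u1 = d1 + r1*t = 3 + 31 * 92/105 = 3167/105
Step 5: (Check: u2 = d2 + r2*t = 7543/105; u1+u2 = 3167/105 + 7543/105 = 102, on the frontier.)

3167/105


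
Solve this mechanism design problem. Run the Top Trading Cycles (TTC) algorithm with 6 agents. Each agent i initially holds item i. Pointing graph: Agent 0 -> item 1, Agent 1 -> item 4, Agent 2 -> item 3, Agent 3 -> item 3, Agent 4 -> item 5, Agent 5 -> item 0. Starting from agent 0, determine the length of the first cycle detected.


Step 1: Trace the pointer graph from agent 0: 0 -> 1 -> 4 -> 5 -> 0
Step 2: A cycle is detected when we revisit agent 0
Step 3: The cycle is: 0 -> 1 -> 4 -> 5 -> 0
Step 4: Cycle length = 4

4


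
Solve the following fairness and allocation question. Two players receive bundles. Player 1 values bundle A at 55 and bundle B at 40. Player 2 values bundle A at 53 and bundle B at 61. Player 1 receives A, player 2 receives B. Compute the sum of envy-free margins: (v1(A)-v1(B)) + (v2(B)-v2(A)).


Step 1: Player 1's margin = v1(A) - v1(B) = 55 - 40 = 15
Step 2: Player 2's margin = v2(B) - v2(A) = 61 - 53 = 8
Step 3: Total margin = 15 + 8 = 23

23


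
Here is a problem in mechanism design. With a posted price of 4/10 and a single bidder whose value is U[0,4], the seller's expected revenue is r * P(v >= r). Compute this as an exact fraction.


Step 1: Posted price r = 2/5, value support [0,4]
Step 2: P(v >= r) = (4 - 2/5)/4 = 9/10
Step 3: Expected revenue = r * P(v >= r) = 2/5 * 9/10
Step 4: Revenue = 9/25

9/25


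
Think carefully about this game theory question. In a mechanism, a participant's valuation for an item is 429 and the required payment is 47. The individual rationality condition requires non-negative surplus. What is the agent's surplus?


Step 1: Surplus = value - payment = 429 - 47 = 382
Step 2: IR is satisfied (surplus >= 0)

382


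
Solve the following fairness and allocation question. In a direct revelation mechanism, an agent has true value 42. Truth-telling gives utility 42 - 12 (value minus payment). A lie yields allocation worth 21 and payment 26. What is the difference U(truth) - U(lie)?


Step 1: U(truth) = value - payment = 42 - 12 = 30
Step 2: U(lie) = allocation - payment = 21 - 26 = -5
Step 3: IC gap = 30 - (-5) = 35

35


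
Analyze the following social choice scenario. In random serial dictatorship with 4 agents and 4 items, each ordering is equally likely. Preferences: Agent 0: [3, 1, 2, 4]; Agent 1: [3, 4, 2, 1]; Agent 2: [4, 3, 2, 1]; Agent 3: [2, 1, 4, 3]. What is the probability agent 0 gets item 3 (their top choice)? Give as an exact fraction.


Step 1: Agent 0 wants item 3
Step 2: There are 24 possible orderings of agents
Step 3: In 12 orderings, agent 0 gets item 3
Step 4: Probability = 12/24 = 1/2

1/2


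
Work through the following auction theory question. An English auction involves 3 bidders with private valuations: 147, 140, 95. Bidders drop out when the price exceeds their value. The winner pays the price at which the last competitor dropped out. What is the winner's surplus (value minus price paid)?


Step 1: Identify the highest value: 147
Step 2: Identify the second-highest value: 140
Step 3: The final price = second-highest value = 140
Step 4: Surplus = 147 - 140 = 7

7


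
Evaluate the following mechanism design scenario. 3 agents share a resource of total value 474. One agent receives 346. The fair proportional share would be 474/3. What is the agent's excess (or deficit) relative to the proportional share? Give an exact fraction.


Step 1: Proportional share = 474/3 = 158
Step 2: Agent's actual allocation = 346
Step 3: Excess = 346 - 158 = 188

188


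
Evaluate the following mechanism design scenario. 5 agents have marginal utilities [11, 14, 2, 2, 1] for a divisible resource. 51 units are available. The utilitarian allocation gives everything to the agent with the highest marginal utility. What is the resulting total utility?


Step 1: The marginal utilities are [11, 14, 2, 2, 1]
Step 2: The highest marginal utility is 14
Step 3: All 51 units go to that agent
Step 4: Total utility = 14 * 51 = 714

714


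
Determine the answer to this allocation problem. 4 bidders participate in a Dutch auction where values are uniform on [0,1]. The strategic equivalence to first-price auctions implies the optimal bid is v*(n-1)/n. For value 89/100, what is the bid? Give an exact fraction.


Step 1: Dutch auctions are strategically equivalent to first-price auctions
Step 2: The equilibrium bid is b(v) = v*(n-1)/n
Step 3: b = 89/100 * 3/4
Step 4: b = 267/400

267/400


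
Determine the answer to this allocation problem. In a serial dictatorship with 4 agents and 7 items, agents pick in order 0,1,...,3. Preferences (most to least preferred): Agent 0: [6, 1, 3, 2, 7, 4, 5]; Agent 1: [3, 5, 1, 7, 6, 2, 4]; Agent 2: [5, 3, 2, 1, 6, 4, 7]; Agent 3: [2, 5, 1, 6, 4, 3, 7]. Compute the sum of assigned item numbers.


Step 1: Agent 0 picks item 6
Step 2: Agent 1 picks item 3
Step 3: Agent 2 picks item 5
Step 4: Agent 3 picks item 2
Step 5: Sum = 6 + 3 + 5 + 2 = 16

16


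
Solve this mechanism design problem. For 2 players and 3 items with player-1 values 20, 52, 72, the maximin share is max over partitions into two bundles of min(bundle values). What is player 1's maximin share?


Step 1: Item values = 20, 52, 72
Step 2: Enumerate all 2-bundle partitions and take the smaller bundle:
  Partition 1: {20} vs {52,72} -> bundles 20, 124; min = 20
  Partition 2: {52} vs {20,72} -> bundles 52, 92; min = 52
  Partition 3: {72} vs {20,52} -> bundles 72, 72; min = 72
Step 3: MMS = max(20, 52, 72) = 72

72


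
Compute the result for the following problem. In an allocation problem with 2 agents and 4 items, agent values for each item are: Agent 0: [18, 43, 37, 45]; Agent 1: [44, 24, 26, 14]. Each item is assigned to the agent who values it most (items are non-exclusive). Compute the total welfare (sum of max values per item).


Step 1: For each item, find the maximum value among all agents.
Step 2: Item 0 -> Agent 1 (value 44)
Step 3: Item 1 -> Agent 0 (value 43)
Step 4: Item 2 -> Agent 0 (value 37)
Step 5: Item 3 -> Agent 0 (value 45)
Step 6: Total welfare = 44 + 43 + 37 + 45 = 169

169


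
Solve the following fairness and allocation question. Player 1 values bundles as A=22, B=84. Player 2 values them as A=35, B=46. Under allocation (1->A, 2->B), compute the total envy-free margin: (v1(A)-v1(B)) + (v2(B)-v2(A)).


Step 1: Player 1's margin = v1(A) - v1(B) = 22 - 84 = -62
Step 2: Player 2's margin = v2(B) - v2(A) = 46 - 35 = 11
Step 3: Total margin = -62 + 11 = -51

-51


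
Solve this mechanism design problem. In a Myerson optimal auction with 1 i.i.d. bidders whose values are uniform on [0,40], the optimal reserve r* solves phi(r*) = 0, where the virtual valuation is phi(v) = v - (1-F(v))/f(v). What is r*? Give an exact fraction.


Step 1: For U[0,40], F(v) = v/40 and f(v) = 1/40
Step 2: phi(v) = v - (1 - v/40)/(1/40) = v - (40 - v) = 2v - 40
Step 3: Set phi(r*) = 0: 2r* - 40 = 0
Step 4: r* = 40/2 = 20 (the number of bidders n = 1 does not enter)

20


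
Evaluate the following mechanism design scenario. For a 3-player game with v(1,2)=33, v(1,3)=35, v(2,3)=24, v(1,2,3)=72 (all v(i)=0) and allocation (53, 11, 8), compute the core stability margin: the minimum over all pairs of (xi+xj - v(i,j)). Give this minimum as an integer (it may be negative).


Step 1: Slack for coalition (1,2): x1+x2 - v12 = 64 - 33 = 31
Step 2: Slack for coalition (1,3): x1+x3 - v13 = 61 - 35 = 26
Step 3: Slack for coalition (2,3): x2+x3 - v23 = 19 - 24 = -5
Step 4: Minimum slack = min(31, 26, -5) = -5, attained by (2,3); coalition (2,3) can block (slack < 0), so the allocation is not in the core

-5


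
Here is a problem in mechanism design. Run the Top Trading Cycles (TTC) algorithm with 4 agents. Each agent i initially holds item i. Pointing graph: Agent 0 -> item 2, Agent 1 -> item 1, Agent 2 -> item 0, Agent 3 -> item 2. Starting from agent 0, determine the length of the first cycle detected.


Step 1: Trace the pointer graph from agent 0: 0 -> 2 -> 0
Step 2: A cycle is detected when we revisit agent 0
Step 3: The cycle is: 0 -> 2 -> 0
Step 4: Cycle length = 2

2


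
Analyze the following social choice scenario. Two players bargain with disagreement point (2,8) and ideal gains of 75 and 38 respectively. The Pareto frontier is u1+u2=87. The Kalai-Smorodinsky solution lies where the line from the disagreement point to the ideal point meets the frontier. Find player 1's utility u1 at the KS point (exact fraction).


Step 1: At the KS point, (u1-d1)/r1 = (u2-d2)/r2 = t and u1+u2 = 87
Step 2: u1 = d1 + r1*t and u2 = d2 + r2*t, so (d1 + r1*t) + (d2 + r2*t) = 87
Step 3: t = (87 - 2 - 8)/(75 + 38) = 77/113
Step 4: u1 = d1 + r1*t = 2 + 75 * 77/113 = 6001/113
Step 5: (Check: u2 = d2 + r2*t = 3830/113; u1+u2 = 6001/113 + 3830/113 = 87, on the frontier.)

6001/113


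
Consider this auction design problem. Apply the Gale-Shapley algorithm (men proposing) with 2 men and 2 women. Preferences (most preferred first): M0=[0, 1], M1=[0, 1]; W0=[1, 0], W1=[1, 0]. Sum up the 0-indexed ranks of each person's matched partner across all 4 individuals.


Step 1: Run Gale-Shapley (men propose, women hold best offer):
  M0 proposes to W0; she accepts
  M1 proposes to W0; she switches from M0
  M0 proposes to W1; she accepts
Step 2: Final matching: W0-M1, W1-M0
Step 3: 0-indexed ranks (man's rank of his match, then woman's): 0 + 0 + 1 + 1
Step 4: Total rank sum = 2

2


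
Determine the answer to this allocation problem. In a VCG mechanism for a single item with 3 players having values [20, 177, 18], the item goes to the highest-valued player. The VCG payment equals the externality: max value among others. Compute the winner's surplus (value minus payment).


Step 1: The winner is the agent with the highest value: agent 1 with value 177
Step 2: Values of other agents: [20, 18]
Step 3: VCG payment = max of others' values = 20
Step 4: Surplus = 177 - 20 = 157

157


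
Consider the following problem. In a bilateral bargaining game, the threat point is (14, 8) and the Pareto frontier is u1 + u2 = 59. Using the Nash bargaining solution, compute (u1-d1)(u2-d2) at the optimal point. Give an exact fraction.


Step 1: The Nash solution splits surplus symmetrically above the disagreement point
Step 2: u1 = (total + d1 - d2)/2 = (59 + 14 - 8)/2 = 65/2
Step 3: u2 = (total - d1 + d2)/2 = (59 - 14 + 8)/2 = 53/2
Step 4: Nash product = (65/2 - 14) * (53/2 - 8)
Step 5: = 37/2 * 37/2 = 1369/4

1369/4


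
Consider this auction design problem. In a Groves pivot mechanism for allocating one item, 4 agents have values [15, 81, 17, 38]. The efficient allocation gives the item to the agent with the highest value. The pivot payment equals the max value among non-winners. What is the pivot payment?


Step 1: The efficient winner is agent 1 with value 81
Step 2: Other agents' values: [15, 17, 38]
Step 3: Pivot payment = max(others) = 38
Step 4: The winner pays 38

38


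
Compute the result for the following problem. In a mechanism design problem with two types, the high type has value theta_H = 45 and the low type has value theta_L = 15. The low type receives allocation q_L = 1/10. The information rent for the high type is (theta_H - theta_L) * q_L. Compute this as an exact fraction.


Step 1: theta_H - theta_L = 45 - 15 = 30
Step 2: Information rent = (theta_H - theta_L) * q_L
Step 3: = 30 * 1/10
Step 4: = 3

3
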